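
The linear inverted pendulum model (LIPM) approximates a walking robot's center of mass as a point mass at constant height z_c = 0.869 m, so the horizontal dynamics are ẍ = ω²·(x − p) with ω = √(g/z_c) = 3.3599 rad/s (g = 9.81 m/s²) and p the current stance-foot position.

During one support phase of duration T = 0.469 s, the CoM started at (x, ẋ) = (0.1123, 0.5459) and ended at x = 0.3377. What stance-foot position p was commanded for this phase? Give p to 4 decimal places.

p = 0.2113

ωT = 3.3599·0.469 = 1.575793; cosh(ωT) = 2.520709, sinh(ωT) = 2.313865
x(T) = p + (x₀−p)·cosh(ωT) + (ẋ₀/ω)·sinh(ωT) ⇒ p·(1 − cosh) = x(T) − x₀·cosh − (ẋ₀/ω)·sinh
numerator   = 0.3377 − (0.1123)·2.520709 − (0.5459/3.3599)·2.313865 = -0.321321
denominator = 1 − 2.520709 = -1.520709
p = -0.321321 / -1.520709 = 0.2113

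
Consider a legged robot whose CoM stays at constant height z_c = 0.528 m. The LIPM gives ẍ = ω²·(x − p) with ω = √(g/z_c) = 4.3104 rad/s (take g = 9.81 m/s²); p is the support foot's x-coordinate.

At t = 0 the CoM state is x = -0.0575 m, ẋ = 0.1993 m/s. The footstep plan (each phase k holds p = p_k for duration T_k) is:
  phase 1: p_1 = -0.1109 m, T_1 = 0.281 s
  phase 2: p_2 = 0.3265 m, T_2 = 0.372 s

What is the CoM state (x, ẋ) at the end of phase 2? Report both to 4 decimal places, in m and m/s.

phase 1: p=-0.1109, T=0.281, ωT=1.211222, cosh=1.827710, sinh=1.529877; start (x,ẋ)=(-0.057500, 0.199300) → end (x,ẋ)=(0.057437, 0.716402)
phase 2: p=0.3265, T=0.372, ωT=1.603469, cosh=2.585720, sinh=2.384523; start (x,ẋ)=(0.057437, 0.716402) → end (x,ẋ)=(0.027093, -0.913084)

x = 0.0271, ẋ = -0.9131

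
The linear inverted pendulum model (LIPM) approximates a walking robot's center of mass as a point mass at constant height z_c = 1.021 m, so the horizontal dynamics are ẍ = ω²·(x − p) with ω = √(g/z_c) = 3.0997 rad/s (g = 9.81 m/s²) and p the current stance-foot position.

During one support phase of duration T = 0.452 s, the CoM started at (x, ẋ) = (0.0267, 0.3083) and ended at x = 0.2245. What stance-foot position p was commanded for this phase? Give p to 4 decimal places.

ωT = 3.0997·0.452 = 1.401064; cosh(ωT) = 2.152927, sinh(ωT) = 1.906592
x(T) = p + (x₀−p)·cosh(ωT) + (ẋ₀/ω)·sinh(ωT) ⇒ p·(1 − cosh) = x(T) − x₀·cosh − (ẋ₀/ω)·sinh
numerator   = 0.2245 − (0.0267)·2.152927 − (0.3083/3.0997)·1.906592 = -0.022615
denominator = 1 − 2.152927 = -1.152927
p = -0.022615 / -1.152927 = 0.0196

p = 0.0196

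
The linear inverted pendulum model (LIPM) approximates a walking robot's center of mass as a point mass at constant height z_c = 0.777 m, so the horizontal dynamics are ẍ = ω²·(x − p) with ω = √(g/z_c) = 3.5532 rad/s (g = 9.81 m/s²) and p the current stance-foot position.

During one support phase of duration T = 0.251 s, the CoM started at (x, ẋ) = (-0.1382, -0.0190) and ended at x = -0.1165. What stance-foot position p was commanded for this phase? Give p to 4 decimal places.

ωT = 3.5532·0.251 = 0.891853; cosh(ωT) = 1.424771, sinh(ωT) = 1.014876
x(T) = p + (x₀−p)·cosh(ωT) + (ẋ₀/ω)·sinh(ωT) ⇒ p·(1 − cosh) = x(T) − x₀·cosh − (ẋ₀/ω)·sinh
numerator   = -0.1165 − (-0.1382)·1.424771 − (-0.0190/3.5532)·1.014876 = 0.085830
denominator = 1 − 1.424771 = -0.424771
p = 0.085830 / -0.424771 = -0.2021

p = -0.2021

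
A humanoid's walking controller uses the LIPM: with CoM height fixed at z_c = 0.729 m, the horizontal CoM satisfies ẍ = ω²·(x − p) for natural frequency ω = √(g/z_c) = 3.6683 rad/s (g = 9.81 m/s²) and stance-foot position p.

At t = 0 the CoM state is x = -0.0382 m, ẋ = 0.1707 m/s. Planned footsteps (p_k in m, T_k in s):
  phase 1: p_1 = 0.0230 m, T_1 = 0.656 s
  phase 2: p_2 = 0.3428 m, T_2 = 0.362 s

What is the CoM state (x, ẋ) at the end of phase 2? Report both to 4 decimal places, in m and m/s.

phase 1: p=0.0230, T=0.656, ωT=2.406405, cosh=5.592071, sinh=5.501933; start (x,ẋ)=(-0.038200, 0.170700) → end (x,ẋ)=(-0.063209, -0.280617)
phase 2: p=0.3428, T=0.362, ωT=1.327925, cosh=2.019116, sinh=1.754089; start (x,ẋ)=(-0.063209, -0.280617) → end (x,ẋ)=(-0.611163, -3.179072)

x = -0.6112, ẋ = -3.1791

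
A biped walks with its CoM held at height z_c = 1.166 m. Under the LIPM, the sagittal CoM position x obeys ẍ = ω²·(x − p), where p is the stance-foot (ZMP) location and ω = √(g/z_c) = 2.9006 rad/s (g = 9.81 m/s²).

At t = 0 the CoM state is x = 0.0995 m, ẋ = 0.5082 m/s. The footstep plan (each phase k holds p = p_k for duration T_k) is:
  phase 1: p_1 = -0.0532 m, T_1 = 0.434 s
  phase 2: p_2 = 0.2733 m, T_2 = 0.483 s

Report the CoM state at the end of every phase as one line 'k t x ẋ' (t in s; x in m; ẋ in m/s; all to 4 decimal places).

phase 1: p=-0.0532, T=0.434, ωT=1.258860, cosh=1.902692, sinh=1.618714; start (x,ẋ)=(0.099500, 0.508200) → end (x,ẋ)=(0.520948, 1.683912)
phase 2: p=0.2733, T=0.483, ωT=1.400990, cosh=2.152784, sinh=1.906431; start (x,ẋ)=(0.520948, 1.683912) → end (x,ẋ)=(1.913191, 4.994542)

1 0.4340 0.5209 1.6839
2 0.9170 1.9132 4.9945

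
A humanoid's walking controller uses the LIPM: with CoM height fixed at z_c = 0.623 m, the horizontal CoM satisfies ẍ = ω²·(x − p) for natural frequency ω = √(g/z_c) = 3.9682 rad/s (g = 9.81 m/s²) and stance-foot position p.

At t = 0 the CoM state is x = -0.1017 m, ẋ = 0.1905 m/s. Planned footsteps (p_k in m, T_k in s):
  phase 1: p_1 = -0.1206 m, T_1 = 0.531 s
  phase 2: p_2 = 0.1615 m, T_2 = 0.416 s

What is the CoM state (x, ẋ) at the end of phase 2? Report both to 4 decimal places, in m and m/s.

phase 1: p=-0.1206, T=0.531, ωT=2.107114, cosh=4.173031, sinh=4.051442; start (x,ẋ)=(-0.101700, 0.190500) → end (x,ẋ)=(0.152766, 1.098816)
phase 2: p=0.1615, T=0.416, ωT=1.650771, cosh=2.701449, sinh=2.509548; start (x,ẋ)=(0.152766, 1.098816) → end (x,ẋ)=(0.832814, 2.881425)

x = 0.8328, ẋ = 2.8814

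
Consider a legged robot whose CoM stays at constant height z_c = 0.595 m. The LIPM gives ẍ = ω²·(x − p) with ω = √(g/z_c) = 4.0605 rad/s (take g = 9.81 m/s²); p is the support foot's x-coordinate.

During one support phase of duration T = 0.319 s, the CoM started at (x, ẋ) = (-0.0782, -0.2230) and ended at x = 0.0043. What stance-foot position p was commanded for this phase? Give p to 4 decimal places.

ωT = 4.0605·0.319 = 1.295300; cosh(ωT) = 1.962953, sinh(ωT) = 1.689137
x(T) = p + (x₀−p)·cosh(ωT) + (ẋ₀/ω)·sinh(ωT) ⇒ p·(1 − cosh) = x(T) − x₀·cosh − (ẋ₀/ω)·sinh
numerator   = 0.0043 − (-0.0782)·1.962953 − (-0.2230/4.0605)·1.689137 = 0.250569
denominator = 1 − 1.962953 = -0.962953
p = 0.250569 / -0.962953 = -0.2602

p = -0.2602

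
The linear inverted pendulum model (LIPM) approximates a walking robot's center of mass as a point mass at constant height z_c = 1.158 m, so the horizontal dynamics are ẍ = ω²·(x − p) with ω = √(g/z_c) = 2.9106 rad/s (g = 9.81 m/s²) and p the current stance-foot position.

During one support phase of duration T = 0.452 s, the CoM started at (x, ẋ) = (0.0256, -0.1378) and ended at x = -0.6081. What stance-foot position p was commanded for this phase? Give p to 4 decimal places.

p = 0.5787

ωT = 2.9106·0.452 = 1.315591; cosh(ωT) = 1.997635, sinh(ωT) = 1.729319
x(T) = p + (x₀−p)·cosh(ωT) + (ẋ₀/ω)·sinh(ωT) ⇒ p·(1 − cosh) = x(T) − x₀·cosh − (ẋ₀/ω)·sinh
numerator   = -0.6081 − (0.0256)·1.997635 − (-0.1378/2.9106)·1.729319 = -0.577366
denominator = 1 − 1.997635 = -0.997635
p = -0.577366 / -0.997635 = 0.5787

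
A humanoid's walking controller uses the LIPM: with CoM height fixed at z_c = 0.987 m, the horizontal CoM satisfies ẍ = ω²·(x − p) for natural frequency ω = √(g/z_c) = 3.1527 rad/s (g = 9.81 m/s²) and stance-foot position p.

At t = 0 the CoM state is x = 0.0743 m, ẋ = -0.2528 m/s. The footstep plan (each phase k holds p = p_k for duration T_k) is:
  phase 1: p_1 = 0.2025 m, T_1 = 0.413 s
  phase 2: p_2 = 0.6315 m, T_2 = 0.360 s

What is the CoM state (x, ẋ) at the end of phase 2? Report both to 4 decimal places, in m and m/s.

x = -1.2987, ẋ = -5.6375

phase 1: p=0.2025, T=0.413, ωT=1.302065, cosh=1.974426, sinh=1.702456; start (x,ẋ)=(0.074300, -0.252800) → end (x,ẋ)=(-0.187133, -1.187227)
phase 2: p=0.6315, T=0.360, ωT=1.134972, cosh=1.716259, sinh=1.394828; start (x,ẋ)=(-0.187133, -1.187227) → end (x,ẋ)=(-1.298743, -5.637506)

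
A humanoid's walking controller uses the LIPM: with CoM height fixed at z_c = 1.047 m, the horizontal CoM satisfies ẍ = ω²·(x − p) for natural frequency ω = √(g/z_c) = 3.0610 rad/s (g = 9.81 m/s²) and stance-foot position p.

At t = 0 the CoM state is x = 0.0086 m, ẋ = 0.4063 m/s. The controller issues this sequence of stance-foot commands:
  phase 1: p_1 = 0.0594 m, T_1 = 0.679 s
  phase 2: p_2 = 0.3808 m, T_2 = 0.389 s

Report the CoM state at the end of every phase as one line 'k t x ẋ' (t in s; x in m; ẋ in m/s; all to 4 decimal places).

1 0.6790 0.3753 1.0373
2 1.0680 0.8768 1.8388

phase 1: p=0.0594, T=0.679, ωT=2.078419, cosh=4.058476, sinh=3.933348; start (x,ẋ)=(0.008600, 0.406300) → end (x,ẋ)=(0.375320, 1.037328)
phase 2: p=0.3808, T=0.389, ωT=1.190729, cosh=1.796739, sinh=1.492739; start (x,ẋ)=(0.375320, 1.037328) → end (x,ẋ)=(0.876821, 1.838768)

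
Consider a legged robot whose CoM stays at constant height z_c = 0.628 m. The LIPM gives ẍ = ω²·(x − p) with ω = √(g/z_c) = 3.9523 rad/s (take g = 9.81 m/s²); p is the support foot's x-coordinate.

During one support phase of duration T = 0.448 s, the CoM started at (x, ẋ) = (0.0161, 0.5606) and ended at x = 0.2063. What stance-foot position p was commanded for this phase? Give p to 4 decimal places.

p = 0.1221

ωT = 3.9523·0.448 = 1.770630; cosh(ωT) = 3.022391, sinh(ωT) = 2.852165
x(T) = p + (x₀−p)·cosh(ωT) + (ẋ₀/ω)·sinh(ωT) ⇒ p·(1 − cosh) = x(T) − x₀·cosh − (ẋ₀/ω)·sinh
numerator   = 0.2063 − (0.0161)·3.022391 − (0.5606/3.9523)·2.852165 = -0.246916
denominator = 1 − 3.022391 = -2.022391
p = -0.246916 / -2.022391 = 0.1221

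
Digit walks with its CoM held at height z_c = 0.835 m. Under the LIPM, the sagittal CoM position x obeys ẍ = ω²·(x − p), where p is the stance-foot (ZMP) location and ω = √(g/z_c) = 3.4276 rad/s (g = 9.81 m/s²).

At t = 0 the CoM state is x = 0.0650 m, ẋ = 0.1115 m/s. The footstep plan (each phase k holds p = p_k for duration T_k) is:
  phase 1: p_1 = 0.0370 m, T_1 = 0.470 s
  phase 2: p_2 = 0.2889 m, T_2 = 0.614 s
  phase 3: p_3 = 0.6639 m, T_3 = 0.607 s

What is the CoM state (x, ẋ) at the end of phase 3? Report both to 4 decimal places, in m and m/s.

x = 0.8193, ẋ = 0.7064

phase 1: p=0.0370, T=0.470, ωT=1.610972, cosh=2.603685, sinh=2.403991; start (x,ẋ)=(0.065000, 0.111500) → end (x,ẋ)=(0.188105, 0.521029)
phase 2: p=0.2889, T=0.614, ωT=2.104546, cosh=4.162641, sinh=4.040740; start (x,ẋ)=(0.188105, 0.521029) → end (x,ẋ)=(0.483559, 0.772842)
phase 3: p=0.6639, T=0.607, ωT=2.080553, cosh=4.066880, sinh=3.942019; start (x,ẋ)=(0.483559, 0.772842) → end (x,ẋ)=(0.819307, 0.706351)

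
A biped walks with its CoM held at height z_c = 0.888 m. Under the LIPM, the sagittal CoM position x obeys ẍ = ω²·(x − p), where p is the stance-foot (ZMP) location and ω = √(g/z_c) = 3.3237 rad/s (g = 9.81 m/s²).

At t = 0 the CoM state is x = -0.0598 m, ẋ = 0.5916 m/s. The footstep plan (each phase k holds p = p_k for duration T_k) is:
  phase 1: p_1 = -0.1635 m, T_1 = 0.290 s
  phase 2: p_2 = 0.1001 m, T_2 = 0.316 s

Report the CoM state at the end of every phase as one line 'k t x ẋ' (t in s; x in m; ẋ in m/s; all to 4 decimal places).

phase 1: p=-0.1635, T=0.290, ωT=0.963873, cosh=1.501622, sinh=1.120209; start (x,ẋ)=(-0.059800, 0.591600) → end (x,ẋ)=(0.191609, 1.274459)
phase 2: p=0.1001, T=0.316, ωT=1.050289, cosh=1.604157, sinh=1.254321; start (x,ẋ)=(0.191609, 1.274459) → end (x,ẋ)=(0.727859, 2.425934)

1 0.2900 0.1916 1.2745
2 0.6060 0.7279 2.4259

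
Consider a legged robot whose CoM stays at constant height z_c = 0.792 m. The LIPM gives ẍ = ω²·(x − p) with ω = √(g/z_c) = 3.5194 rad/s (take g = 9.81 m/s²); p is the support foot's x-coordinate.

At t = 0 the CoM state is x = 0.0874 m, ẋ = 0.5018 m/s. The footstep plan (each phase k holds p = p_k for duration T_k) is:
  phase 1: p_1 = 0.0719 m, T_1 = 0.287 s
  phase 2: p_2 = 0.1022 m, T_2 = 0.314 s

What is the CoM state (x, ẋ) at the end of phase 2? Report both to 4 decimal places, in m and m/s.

phase 1: p=0.0719, T=0.287, ωT=1.010068, cosh=1.554991, sinh=1.190796; start (x,ẋ)=(0.087400, 0.501800) → end (x,ẋ)=(0.265787, 0.845253)
phase 2: p=0.1022, T=0.314, ωT=1.105092, cosh=1.675341, sinh=1.344160; start (x,ẋ)=(0.265787, 0.845253) → end (x,ẋ)=(0.699091, 2.189960)

x = 0.6991, ẋ = 2.1900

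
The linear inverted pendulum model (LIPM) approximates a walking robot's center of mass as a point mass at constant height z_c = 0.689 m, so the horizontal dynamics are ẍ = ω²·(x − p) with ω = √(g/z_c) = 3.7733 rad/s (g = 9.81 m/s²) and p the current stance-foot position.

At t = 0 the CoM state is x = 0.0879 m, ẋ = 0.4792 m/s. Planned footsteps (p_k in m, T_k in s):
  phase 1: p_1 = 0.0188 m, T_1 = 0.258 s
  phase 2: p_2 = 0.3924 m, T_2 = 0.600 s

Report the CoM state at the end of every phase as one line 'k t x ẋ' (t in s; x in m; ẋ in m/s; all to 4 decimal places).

1 0.2580 0.2674 1.0206
2 0.8580 1.0719 2.7189

phase 1: p=0.0188, T=0.258, ωT=0.973511, cosh=1.512489, sinh=1.134735; start (x,ẋ)=(0.087900, 0.479200) → end (x,ẋ)=(0.267422, 1.020650)
phase 2: p=0.3924, T=0.600, ωT=2.263980, cosh=4.862621, sinh=4.758685; start (x,ẋ)=(0.267422, 1.020650) → end (x,ẋ)=(1.071866, 2.718927)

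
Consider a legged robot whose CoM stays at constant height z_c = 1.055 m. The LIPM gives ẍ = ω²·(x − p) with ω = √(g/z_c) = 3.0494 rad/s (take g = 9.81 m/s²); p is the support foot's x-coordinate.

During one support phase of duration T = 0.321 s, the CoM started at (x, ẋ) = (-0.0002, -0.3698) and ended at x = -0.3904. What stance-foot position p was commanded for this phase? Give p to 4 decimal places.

ωT = 3.0494·0.321 = 0.978857; cosh(ωT) = 1.518577, sinh(ωT) = 1.142837
x(T) = p + (x₀−p)·cosh(ωT) + (ẋ₀/ω)·sinh(ωT) ⇒ p·(1 − cosh) = x(T) − x₀·cosh − (ẋ₀/ω)·sinh
numerator   = -0.3904 − (-0.0002)·1.518577 − (-0.3698/3.0494)·1.142837 = -0.251505
denominator = 1 − 1.518577 = -0.518577
p = -0.251505 / -0.518577 = 0.4850

p = 0.4850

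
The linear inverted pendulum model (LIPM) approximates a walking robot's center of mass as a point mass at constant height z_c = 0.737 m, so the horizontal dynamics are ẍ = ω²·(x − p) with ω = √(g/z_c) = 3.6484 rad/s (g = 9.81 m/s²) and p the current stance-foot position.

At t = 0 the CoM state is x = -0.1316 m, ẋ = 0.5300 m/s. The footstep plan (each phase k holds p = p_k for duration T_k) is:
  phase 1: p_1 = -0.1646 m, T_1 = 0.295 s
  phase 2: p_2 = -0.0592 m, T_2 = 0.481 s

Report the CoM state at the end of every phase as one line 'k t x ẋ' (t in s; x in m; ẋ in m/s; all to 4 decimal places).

phase 1: p=-0.1646, T=0.295, ωT=1.076278, cosh=1.637301, sinh=1.296439; start (x,ẋ)=(-0.131600, 0.530000) → end (x,ẋ)=(0.077764, 1.023857)
phase 2: p=-0.0592, T=0.481, ωT=1.754880, cosh=2.977842, sinh=2.804914; start (x,ẋ)=(0.077764, 1.023857) → end (x,ẋ)=(1.135804, 4.450494)

1 0.2950 0.0778 1.0239
2 0.7760 1.1358 4.4505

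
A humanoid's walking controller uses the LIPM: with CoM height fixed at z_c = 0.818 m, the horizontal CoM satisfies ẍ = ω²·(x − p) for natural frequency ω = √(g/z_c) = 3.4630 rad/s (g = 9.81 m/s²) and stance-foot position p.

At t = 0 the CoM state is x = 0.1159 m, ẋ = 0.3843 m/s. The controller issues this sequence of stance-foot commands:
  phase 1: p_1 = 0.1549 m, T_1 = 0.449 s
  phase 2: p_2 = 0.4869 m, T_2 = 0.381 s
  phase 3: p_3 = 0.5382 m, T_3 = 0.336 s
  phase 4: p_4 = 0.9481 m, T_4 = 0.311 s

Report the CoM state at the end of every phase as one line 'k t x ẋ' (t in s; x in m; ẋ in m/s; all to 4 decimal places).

1 0.4490 0.3094 0.6449
2 0.8300 0.4547 0.2251
3 1.1660 0.4854 -0.0224
4 1.4770 0.1816 -2.1160

phase 1: p=0.1549, T=0.449, ωT=1.554887, cosh=2.472882, sinh=2.261669; start (x,ẋ)=(0.115900, 0.384300) → end (x,ẋ)=(0.309442, 0.644874)
phase 2: p=0.4869, T=0.381, ωT=1.319403, cosh=2.004241, sinh=1.736946; start (x,ẋ)=(0.309442, 0.644874) → end (x,ẋ)=(0.454683, 0.225067)
phase 3: p=0.5382, T=0.336, ωT=1.163568, cosh=1.756852, sinh=1.444483; start (x,ẋ)=(0.454683, 0.225067) → end (x,ẋ)=(0.485353, -0.022363)
phase 4: p=0.9481, T=0.311, ωT=1.076993, cosh=1.638228, sinh=1.297610; start (x,ẋ)=(0.485353, -0.022363) → end (x,ẋ)=(0.181635, -2.116048)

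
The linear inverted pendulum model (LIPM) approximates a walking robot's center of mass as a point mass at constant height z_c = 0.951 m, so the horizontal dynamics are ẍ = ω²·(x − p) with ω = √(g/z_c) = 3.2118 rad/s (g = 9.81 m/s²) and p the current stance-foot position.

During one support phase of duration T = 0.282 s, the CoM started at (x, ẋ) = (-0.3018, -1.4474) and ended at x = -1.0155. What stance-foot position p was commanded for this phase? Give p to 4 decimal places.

ωT = 3.2118·0.282 = 0.905728; cosh(ωT) = 1.438989, sinh(ωT) = 1.034742
x(T) = p + (x₀−p)·cosh(ωT) + (ẋ₀/ω)·sinh(ωT) ⇒ p·(1 − cosh) = x(T) − x₀·cosh − (ẋ₀/ω)·sinh
numerator   = -1.0155 − (-0.3018)·1.438989 − (-1.4474/3.2118)·1.034742 = -0.114906
denominator = 1 − 1.438989 = -0.438989
p = -0.114906 / -0.438989 = 0.2618

p = 0.2618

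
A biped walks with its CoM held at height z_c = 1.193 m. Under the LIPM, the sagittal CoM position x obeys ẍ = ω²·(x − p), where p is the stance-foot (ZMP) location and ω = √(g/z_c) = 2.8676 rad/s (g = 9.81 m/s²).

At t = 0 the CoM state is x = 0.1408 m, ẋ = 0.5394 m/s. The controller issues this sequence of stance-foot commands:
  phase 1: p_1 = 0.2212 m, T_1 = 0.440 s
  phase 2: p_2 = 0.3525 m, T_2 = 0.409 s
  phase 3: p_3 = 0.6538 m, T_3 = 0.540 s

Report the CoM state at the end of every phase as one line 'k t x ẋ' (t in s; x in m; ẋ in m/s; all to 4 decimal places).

phase 1: p=0.2212, T=0.440, ωT=1.261744, cosh=1.907367, sinh=1.624208; start (x,ẋ)=(0.140800, 0.539400) → end (x,ẋ)=(0.373364, 0.654365)
phase 2: p=0.3525, T=0.409, ωT=1.172848, cosh=1.770334, sinh=1.460850; start (x,ẋ)=(0.373364, 0.654365) → end (x,ẋ)=(0.722790, 1.245845)
phase 3: p=0.6538, T=0.540, ωT=1.548504, cosh=2.458496, sinh=2.245931; start (x,ẋ)=(0.722790, 1.245845) → end (x,ẋ)=(1.799170, 3.507233)

1 0.4400 0.3734 0.6544
2 0.8490 0.7228 1.2458
3 1.3890 1.7992 3.5072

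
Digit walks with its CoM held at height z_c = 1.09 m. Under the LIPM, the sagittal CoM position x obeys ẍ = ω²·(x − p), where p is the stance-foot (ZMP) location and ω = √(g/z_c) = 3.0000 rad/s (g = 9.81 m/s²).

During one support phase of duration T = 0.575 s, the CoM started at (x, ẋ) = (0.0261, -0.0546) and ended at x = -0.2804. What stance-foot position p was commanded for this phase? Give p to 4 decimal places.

p = 0.1617

ωT = 3.0000·0.575 = 1.725000; cosh(ωT) = 2.895347, sinh(ωT) = 2.717174
x(T) = p + (x₀−p)·cosh(ωT) + (ẋ₀/ω)·sinh(ωT) ⇒ p·(1 − cosh) = x(T) − x₀·cosh − (ẋ₀/ω)·sinh
numerator   = -0.2804 − (0.0261)·2.895347 − (-0.0546/3.0000)·2.717174 = -0.306516
denominator = 1 − 2.895347 = -1.895347
p = -0.306516 / -1.895347 = 0.1617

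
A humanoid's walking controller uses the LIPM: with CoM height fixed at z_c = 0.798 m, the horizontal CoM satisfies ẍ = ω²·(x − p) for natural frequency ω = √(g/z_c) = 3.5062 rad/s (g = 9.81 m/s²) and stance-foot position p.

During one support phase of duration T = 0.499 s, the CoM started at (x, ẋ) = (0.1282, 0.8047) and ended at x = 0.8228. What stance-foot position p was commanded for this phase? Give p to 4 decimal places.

ωT = 3.5062·0.499 = 1.749594; cosh(ωT) = 2.963055, sinh(ωT) = 2.789211
x(T) = p + (x₀−p)·cosh(ωT) + (ẋ₀/ω)·sinh(ωT) ⇒ p·(1 − cosh) = x(T) − x₀·cosh − (ẋ₀/ω)·sinh
numerator   = 0.8228 − (0.1282)·2.963055 − (0.8047/3.5062)·2.789211 = -0.197209
denominator = 1 − 2.963055 = -1.963055
p = -0.197209 / -1.963055 = 0.1005

p = 0.1005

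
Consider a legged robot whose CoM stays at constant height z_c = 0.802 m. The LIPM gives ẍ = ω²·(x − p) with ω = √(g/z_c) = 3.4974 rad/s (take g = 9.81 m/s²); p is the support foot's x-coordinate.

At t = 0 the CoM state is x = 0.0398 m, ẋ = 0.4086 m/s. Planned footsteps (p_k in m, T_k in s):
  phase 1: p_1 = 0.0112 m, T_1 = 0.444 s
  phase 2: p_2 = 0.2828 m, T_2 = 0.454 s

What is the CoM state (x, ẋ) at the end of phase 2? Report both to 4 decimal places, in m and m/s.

x = 1.2698, ẋ = 3.6593

phase 1: p=0.0112, T=0.444, ωT=1.552846, cosh=2.468271, sinh=2.256626; start (x,ẋ)=(0.039800, 0.408600) → end (x,ẋ)=(0.345433, 1.234256)
phase 2: p=0.2828, T=0.454, ωT=1.587820, cosh=2.548720, sinh=2.344349; start (x,ẋ)=(0.345433, 1.234256) → end (x,ẋ)=(1.269771, 3.659310)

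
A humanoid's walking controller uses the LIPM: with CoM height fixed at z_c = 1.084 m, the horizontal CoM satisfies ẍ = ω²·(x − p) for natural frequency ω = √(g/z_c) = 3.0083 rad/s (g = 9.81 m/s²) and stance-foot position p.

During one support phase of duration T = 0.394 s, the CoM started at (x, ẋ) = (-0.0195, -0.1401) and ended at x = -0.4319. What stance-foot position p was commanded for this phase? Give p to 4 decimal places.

ωT = 3.0083·0.394 = 1.185270; cosh(ωT) = 1.788617, sinh(ωT) = 1.482954
x(T) = p + (x₀−p)·cosh(ωT) + (ẋ₀/ω)·sinh(ωT) ⇒ p·(1 − cosh) = x(T) − x₀·cosh − (ẋ₀/ω)·sinh
numerator   = -0.4319 − (-0.0195)·1.788617 − (-0.1401/3.0083)·1.482954 = -0.327959
denominator = 1 − 1.788617 = -0.788617
p = -0.327959 / -0.788617 = 0.4159

p = 0.4159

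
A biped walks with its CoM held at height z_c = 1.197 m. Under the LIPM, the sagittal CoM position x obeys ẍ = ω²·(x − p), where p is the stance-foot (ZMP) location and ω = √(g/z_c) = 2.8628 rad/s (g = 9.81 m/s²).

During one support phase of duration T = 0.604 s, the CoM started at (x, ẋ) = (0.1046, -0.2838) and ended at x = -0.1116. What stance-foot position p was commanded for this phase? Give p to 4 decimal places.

p = 0.0761

ωT = 2.8628·0.604 = 1.729131; cosh(ωT) = 2.906597, sinh(ωT) = 2.729158
x(T) = p + (x₀−p)·cosh(ωT) + (ẋ₀/ω)·sinh(ωT) ⇒ p·(1 − cosh) = x(T) − x₀·cosh − (ẋ₀/ω)·sinh
numerator   = -0.1116 − (0.1046)·2.906597 − (-0.2838/2.8628)·2.729158 = -0.145078
denominator = 1 − 2.906597 = -1.906597
p = -0.145078 / -1.906597 = 0.0761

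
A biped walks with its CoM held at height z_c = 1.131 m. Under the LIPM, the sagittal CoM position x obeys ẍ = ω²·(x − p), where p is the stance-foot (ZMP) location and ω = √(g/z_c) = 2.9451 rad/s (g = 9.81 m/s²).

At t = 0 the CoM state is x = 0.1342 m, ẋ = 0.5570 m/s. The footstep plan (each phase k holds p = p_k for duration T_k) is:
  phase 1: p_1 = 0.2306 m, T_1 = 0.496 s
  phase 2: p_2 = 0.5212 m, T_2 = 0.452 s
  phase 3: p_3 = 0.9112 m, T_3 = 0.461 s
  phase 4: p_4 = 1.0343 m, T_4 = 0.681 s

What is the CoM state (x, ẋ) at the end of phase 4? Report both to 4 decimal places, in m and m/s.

x = 0.8864, ẋ = -0.3374

phase 1: p=0.2306, T=0.496, ωT=1.460770, cosh=2.270666, sinh=2.038609; start (x,ẋ)=(0.134200, 0.557000) → end (x,ẋ)=(0.397265, 0.685985)
phase 2: p=0.5212, T=0.452, ωT=1.331185, cosh=2.024846, sinh=1.760682; start (x,ẋ)=(0.397265, 0.685985) → end (x,ẋ)=(0.680356, 0.746363)
phase 3: p=0.9112, T=0.461, ωT=1.357691, cosh=2.072231, sinh=1.814977; start (x,ẋ)=(0.680356, 0.746363) → end (x,ẋ)=(0.892799, 0.312709)
phase 4: p=1.0343, T=0.681, ωT=2.005613, cosh=3.782613, sinh=3.648035; start (x,ẋ)=(0.892799, 0.312709) → end (x,ẋ)=(0.886403, -0.337404)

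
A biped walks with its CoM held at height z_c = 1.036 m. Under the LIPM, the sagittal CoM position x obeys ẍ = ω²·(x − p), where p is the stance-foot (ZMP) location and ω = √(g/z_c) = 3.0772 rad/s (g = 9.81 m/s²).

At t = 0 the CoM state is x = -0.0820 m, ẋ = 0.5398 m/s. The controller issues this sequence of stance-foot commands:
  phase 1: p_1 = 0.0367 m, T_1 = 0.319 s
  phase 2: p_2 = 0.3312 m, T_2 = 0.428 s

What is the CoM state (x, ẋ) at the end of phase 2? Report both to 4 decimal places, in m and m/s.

phase 1: p=0.0367, T=0.319, ωT=0.981627, cosh=1.521748, sinh=1.147047; start (x,ẋ)=(-0.082000, 0.539800) → end (x,ẋ)=(0.057283, 0.402465)
phase 2: p=0.3312, T=0.428, ωT=1.317042, cosh=2.000145, sinh=1.732218; start (x,ẋ)=(0.057283, 0.402465) → end (x,ẋ)=(0.009881, -0.655096)

x = 0.0099, ẋ = -0.6551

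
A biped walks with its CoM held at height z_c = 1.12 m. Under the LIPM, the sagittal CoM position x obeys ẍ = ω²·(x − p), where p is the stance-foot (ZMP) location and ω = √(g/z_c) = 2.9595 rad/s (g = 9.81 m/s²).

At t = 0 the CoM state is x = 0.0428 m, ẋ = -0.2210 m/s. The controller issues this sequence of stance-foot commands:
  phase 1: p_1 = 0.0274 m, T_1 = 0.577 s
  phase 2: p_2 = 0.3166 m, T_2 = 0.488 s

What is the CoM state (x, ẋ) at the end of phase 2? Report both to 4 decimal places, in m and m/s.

x = -1.0214, ẋ = -3.7693

phase 1: p=0.0274, T=0.577, ωT=1.707631, cosh=2.848588, sinh=2.667293; start (x,ẋ)=(0.042800, -0.221000) → end (x,ẋ)=(-0.127911, -0.507973)
phase 2: p=0.3166, T=0.488, ωT=1.444236, cosh=2.237269, sinh=2.001343; start (x,ẋ)=(-0.127911, -0.507973) → end (x,ẋ)=(-1.021405, -3.769301)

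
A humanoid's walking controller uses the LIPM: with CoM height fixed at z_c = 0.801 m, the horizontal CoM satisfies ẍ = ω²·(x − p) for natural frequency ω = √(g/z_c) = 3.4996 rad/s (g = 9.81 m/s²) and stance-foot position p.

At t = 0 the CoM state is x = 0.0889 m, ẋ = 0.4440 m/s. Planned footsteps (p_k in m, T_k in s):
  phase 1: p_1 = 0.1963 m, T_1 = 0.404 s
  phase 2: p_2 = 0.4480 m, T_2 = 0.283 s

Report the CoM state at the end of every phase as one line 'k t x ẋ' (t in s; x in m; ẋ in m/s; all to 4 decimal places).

phase 1: p=0.1963, T=0.404, ωT=1.413838, cosh=2.177458, sinh=1.934250; start (x,ẋ)=(0.088900, 0.444000) → end (x,ẋ)=(0.207842, 0.239790)
phase 2: p=0.4480, T=0.283, ωT=0.990387, cosh=1.531854, sinh=1.160421; start (x,ẋ)=(0.207842, 0.239790) → end (x,ẋ)=(0.159625, -0.607959)

1 0.4040 0.2078 0.2398
2 0.6870 0.1596 -0.6080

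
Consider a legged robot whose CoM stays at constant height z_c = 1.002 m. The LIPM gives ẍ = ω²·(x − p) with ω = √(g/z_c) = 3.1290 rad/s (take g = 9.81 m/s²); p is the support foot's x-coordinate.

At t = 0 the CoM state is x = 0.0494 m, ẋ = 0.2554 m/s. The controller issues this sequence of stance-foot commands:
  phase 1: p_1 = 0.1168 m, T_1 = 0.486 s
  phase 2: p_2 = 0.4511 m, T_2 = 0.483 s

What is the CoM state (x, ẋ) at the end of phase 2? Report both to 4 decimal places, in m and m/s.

x = -0.1995, ẋ = -1.7825

phase 1: p=0.1168, T=0.486, ωT=1.520694, cosh=2.396980, sinh=2.178420; start (x,ẋ)=(0.049400, 0.255400) → end (x,ẋ)=(0.133054, 0.152772)
phase 2: p=0.4511, T=0.483, ωT=1.511307, cosh=2.376636, sinh=2.156015; start (x,ẋ)=(0.133054, 0.152772) → end (x,ẋ)=(-0.199514, -1.782511)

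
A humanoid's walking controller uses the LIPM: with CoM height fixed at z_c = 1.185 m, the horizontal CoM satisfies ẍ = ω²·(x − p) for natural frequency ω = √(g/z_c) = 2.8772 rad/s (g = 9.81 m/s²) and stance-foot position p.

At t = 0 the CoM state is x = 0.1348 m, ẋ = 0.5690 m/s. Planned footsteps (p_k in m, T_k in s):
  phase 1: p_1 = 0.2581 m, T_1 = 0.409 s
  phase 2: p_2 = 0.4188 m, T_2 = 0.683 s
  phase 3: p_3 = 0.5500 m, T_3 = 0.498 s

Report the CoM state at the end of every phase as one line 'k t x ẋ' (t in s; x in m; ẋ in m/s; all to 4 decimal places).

1 0.4090 0.3294 0.4899
2 1.0920 0.6891 0.8823
3 1.5900 1.4639 2.7445

phase 1: p=0.2581, T=0.409, ωT=1.176775, cosh=1.776083, sinh=1.467812; start (x,ẋ)=(0.134800, 0.569000) → end (x,ẋ)=(0.329386, 0.489872)
phase 2: p=0.4188, T=0.683, ωT=1.965128, cosh=3.637981, sinh=3.497843; start (x,ẋ)=(0.329386, 0.489872) → end (x,ẋ)=(0.689056, 0.882283)
phase 3: p=0.5500, T=0.498, ωT=1.432846, cosh=2.214618, sinh=1.975989; start (x,ẋ)=(0.689056, 0.882283) → end (x,ẋ)=(1.463886, 2.744499)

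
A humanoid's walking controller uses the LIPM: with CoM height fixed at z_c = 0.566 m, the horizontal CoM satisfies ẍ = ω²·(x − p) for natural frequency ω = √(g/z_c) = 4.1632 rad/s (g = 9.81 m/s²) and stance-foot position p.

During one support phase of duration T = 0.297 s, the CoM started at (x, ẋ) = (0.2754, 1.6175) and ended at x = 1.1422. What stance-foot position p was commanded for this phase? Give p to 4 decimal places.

p = -0.0179

ωT = 4.1632·0.297 = 1.236470; cosh(ωT) = 1.866923, sinh(ωT) = 1.576515
x(T) = p + (x₀−p)·cosh(ωT) + (ẋ₀/ω)·sinh(ωT) ⇒ p·(1 − cosh) = x(T) − x₀·cosh − (ẋ₀/ω)·sinh
numerator   = 1.1422 − (0.2754)·1.866923 − (1.6175/4.1632)·1.576515 = 0.015537
denominator = 1 − 1.866923 = -0.866923
p = 0.015537 / -0.866923 = -0.0179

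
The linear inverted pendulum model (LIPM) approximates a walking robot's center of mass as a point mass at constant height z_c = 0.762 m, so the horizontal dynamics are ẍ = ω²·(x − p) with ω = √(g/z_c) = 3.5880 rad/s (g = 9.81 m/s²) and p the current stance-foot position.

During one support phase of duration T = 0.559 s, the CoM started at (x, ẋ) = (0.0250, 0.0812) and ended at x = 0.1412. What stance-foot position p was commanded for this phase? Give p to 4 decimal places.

ωT = 3.5880·0.559 = 2.005692; cosh(ωT) = 3.782901, sinh(ωT) = 3.648334
x(T) = p + (x₀−p)·cosh(ωT) + (ẋ₀/ω)·sinh(ωT) ⇒ p·(1 − cosh) = x(T) − x₀·cosh − (ẋ₀/ω)·sinh
numerator   = 0.1412 − (0.0250)·3.782901 − (0.0812/3.5880)·3.648334 = -0.035938
denominator = 1 − 3.782901 = -2.782901
p = -0.035938 / -2.782901 = 0.0129

p = 0.0129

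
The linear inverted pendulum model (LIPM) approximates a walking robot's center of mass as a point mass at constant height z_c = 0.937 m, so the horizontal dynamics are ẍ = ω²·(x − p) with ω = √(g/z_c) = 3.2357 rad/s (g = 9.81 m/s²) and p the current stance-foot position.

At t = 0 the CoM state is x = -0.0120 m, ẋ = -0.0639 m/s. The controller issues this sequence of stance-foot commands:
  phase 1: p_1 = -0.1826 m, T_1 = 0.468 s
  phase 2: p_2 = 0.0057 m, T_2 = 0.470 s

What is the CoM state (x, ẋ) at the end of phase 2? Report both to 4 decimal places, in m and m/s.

phase 1: p=-0.1826, T=0.468, ωT=1.514308, cosh=2.383116, sinh=2.163156; start (x,ẋ)=(-0.012000, -0.063900) → end (x,ẋ)=(0.181241, 1.041803)
phase 2: p=0.0057, T=0.470, ωT=1.520779, cosh=2.397165, sinh=2.178623; start (x,ẋ)=(0.181241, 1.041803) → end (x,ẋ)=(1.127955, 3.734826)

x = 1.1280, ẋ = 3.7348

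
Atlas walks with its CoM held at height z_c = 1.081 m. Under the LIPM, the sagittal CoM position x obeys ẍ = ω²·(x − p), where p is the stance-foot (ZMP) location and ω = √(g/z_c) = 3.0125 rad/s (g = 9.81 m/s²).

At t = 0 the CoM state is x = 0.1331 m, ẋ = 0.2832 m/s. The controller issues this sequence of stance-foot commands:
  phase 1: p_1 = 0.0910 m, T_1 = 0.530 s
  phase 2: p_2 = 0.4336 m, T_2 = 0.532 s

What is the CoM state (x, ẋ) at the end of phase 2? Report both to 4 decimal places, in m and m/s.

phase 1: p=0.0910, T=0.530, ωT=1.596625, cosh=2.569462, sinh=2.366883; start (x,ẋ)=(0.133100, 0.283200) → end (x,ẋ)=(0.421681, 1.027854)
phase 2: p=0.4336, T=0.532, ωT=1.602650, cosh=2.583769, sinh=2.382407; start (x,ẋ)=(0.421681, 1.027854) → end (x,ẋ)=(1.215673, 2.570195)

x = 1.2157, ẋ = 2.5702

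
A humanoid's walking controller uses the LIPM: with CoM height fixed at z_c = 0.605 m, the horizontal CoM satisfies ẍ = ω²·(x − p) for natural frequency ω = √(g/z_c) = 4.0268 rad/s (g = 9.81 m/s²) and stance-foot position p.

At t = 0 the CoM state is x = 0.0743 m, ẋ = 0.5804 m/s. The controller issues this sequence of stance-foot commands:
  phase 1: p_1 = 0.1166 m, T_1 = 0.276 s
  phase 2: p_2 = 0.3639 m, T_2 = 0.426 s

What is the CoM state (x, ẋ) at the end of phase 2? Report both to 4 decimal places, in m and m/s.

phase 1: p=0.1166, T=0.276, ωT=1.111397, cosh=1.683849, sinh=1.354750; start (x,ẋ)=(0.074300, 0.580400) → end (x,ẋ)=(0.240639, 0.746547)
phase 2: p=0.3639, T=0.426, ωT=1.715417, cosh=2.869440, sinh=2.689552; start (x,ẋ)=(0.240639, 0.746547) → end (x,ẋ)=(0.508839, 0.807221)

x = 0.5088, ẋ = 0.8072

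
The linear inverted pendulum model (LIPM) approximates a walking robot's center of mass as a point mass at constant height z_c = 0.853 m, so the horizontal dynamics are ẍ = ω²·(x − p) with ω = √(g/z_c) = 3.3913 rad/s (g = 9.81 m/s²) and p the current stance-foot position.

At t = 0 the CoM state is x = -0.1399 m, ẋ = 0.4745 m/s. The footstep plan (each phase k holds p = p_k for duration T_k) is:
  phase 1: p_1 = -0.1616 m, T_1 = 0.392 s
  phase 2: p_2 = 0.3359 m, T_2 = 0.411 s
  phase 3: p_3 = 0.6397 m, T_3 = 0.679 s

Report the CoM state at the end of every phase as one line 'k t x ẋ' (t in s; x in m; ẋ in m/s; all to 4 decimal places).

phase 1: p=-0.1616, T=0.392, ωT=1.329390, cosh=2.021687, sinh=1.757049; start (x,ẋ)=(-0.139900, 0.474500) → end (x,ẋ)=(0.128111, 1.088594)
phase 2: p=0.3359, T=0.411, ωT=1.393824, cosh=2.139179, sinh=1.891054; start (x,ẋ)=(0.128111, 1.088594) → end (x,ẋ)=(0.498424, 0.996121)
phase 3: p=0.6397, T=0.679, ωT=2.302693, cosh=5.050533, sinh=4.950543; start (x,ẋ)=(0.498424, 0.996121) → end (x,ẋ)=(1.380296, 2.659090)

1 0.3920 0.1281 1.0886
2 0.8030 0.4984 0.9961
3 1.4820 1.3803 2.6591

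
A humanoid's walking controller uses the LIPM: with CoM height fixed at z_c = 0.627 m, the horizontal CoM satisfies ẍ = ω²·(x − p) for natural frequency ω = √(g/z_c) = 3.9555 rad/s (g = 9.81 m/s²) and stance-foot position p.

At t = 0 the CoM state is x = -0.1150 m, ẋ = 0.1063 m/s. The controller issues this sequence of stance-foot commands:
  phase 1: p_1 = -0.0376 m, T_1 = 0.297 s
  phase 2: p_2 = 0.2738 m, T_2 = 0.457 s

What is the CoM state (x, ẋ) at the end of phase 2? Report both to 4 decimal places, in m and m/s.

x = -1.2022, ẋ = -5.6152

phase 1: p=-0.0376, T=0.297, ωT=1.174783, cosh=1.773164, sinh=1.464278; start (x,ẋ)=(-0.115000, 0.106300) → end (x,ẋ)=(-0.135492, -0.259810)
phase 2: p=0.2738, T=0.457, ωT=1.807663, cosh=3.130112, sinh=2.966075; start (x,ẋ)=(-0.135492, -0.259810) → end (x,ẋ)=(-1.202151, -5.615173)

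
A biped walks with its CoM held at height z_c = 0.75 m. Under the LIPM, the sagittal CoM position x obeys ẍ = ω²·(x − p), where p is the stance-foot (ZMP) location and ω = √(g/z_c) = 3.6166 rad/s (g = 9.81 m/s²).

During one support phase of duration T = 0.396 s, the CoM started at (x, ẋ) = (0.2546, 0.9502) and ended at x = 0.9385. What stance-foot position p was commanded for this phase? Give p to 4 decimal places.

ωT = 3.6166·0.396 = 1.432174; cosh(ωT) = 2.213291, sinh(ωT) = 1.974501
x(T) = p + (x₀−p)·cosh(ωT) + (ẋ₀/ω)·sinh(ωT) ⇒ p·(1 − cosh) = x(T) − x₀·cosh − (ẋ₀/ω)·sinh
numerator   = 0.9385 − (0.2546)·2.213291 − (0.9502/3.6166)·1.974501 = -0.143770
denominator = 1 − 2.213291 = -1.213291
p = -0.143770 / -1.213291 = 0.1185

p = 0.1185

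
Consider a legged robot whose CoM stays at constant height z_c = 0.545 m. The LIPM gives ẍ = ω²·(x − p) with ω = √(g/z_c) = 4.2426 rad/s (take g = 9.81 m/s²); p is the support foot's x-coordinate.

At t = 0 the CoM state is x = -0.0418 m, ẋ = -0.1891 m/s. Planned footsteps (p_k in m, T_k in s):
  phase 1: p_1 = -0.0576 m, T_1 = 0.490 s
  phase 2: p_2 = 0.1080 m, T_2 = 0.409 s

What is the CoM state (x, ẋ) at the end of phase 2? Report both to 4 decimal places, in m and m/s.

phase 1: p=-0.0576, T=0.490, ωT=2.078874, cosh=4.060266, sinh=3.935195; start (x,ẋ)=(-0.041800, -0.189100) → end (x,ẋ)=(-0.168846, -0.504008)
phase 2: p=0.1080, T=0.409, ωT=1.735223, cosh=2.923278, sinh=2.746917; start (x,ẋ)=(-0.168846, -0.504008) → end (x,ẋ)=(-1.027624, -4.699741)

x = -1.0276, ẋ = -4.6997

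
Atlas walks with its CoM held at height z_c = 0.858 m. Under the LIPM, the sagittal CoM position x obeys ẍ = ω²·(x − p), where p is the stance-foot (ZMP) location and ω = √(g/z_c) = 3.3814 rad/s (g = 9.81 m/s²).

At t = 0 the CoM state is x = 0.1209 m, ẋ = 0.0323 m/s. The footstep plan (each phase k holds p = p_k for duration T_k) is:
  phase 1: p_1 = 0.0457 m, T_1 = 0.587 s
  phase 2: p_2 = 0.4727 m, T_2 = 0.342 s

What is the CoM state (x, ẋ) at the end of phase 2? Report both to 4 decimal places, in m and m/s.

x = 0.7087, ẋ = 1.2425

phase 1: p=0.0457, T=0.587, ωT=1.984882, cosh=3.707792, sinh=3.570395; start (x,ẋ)=(0.120900, 0.032300) → end (x,ẋ)=(0.358631, 1.027646)
phase 2: p=0.4727, T=0.342, ωT=1.156439, cosh=1.746599, sinh=1.431994; start (x,ẋ)=(0.358631, 1.027646) → end (x,ẋ)=(0.708667, 1.242549)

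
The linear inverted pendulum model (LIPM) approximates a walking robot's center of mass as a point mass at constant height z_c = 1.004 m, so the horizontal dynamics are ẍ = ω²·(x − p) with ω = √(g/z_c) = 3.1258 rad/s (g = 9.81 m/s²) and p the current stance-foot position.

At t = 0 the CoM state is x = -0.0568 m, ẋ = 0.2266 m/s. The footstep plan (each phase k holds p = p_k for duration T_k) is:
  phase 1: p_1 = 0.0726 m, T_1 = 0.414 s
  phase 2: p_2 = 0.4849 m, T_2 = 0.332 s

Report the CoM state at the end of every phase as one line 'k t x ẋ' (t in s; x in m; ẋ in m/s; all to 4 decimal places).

phase 1: p=0.0726, T=0.414, ωT=1.294081, cosh=1.960896, sinh=1.686747; start (x,ẋ)=(-0.056800, 0.226600) → end (x,ẋ)=(-0.058862, -0.237914)
phase 2: p=0.4849, T=0.332, ωT=1.037766, cosh=1.588574, sinh=1.234329; start (x,ẋ)=(-0.058862, -0.237914) → end (x,ẋ)=(-0.472854, -2.475921)

1 0.4140 -0.0589 -0.2379
2 0.7460 -0.4729 -2.4759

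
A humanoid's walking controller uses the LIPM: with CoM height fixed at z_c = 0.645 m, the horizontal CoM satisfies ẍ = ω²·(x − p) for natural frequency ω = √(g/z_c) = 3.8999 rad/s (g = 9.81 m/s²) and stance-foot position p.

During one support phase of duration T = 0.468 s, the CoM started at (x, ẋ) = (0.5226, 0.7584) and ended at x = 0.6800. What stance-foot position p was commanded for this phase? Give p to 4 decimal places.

ωT = 3.8999·0.468 = 1.825153; cosh(ωT) = 3.182469, sinh(ωT) = 3.021276
x(T) = p + (x₀−p)·cosh(ωT) + (ẋ₀/ω)·sinh(ωT) ⇒ p·(1 − cosh) = x(T) − x₀·cosh − (ẋ₀/ω)·sinh
numerator   = 0.6800 − (0.5226)·3.182469 − (0.7584/3.8999)·3.021276 = -1.570695
denominator = 1 − 3.182469 = -2.182469
p = -1.570695 / -2.182469 = 0.7197

p = 0.7197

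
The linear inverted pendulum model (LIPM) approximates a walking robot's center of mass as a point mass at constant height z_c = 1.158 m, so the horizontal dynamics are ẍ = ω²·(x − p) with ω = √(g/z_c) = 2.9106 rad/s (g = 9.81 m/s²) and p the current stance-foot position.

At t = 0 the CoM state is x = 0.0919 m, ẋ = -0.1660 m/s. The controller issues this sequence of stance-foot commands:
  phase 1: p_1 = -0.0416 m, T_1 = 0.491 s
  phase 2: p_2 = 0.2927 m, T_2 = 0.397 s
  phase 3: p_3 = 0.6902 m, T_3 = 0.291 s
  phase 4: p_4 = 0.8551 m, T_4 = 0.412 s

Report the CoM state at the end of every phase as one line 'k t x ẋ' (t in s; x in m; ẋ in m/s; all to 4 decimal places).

phase 1: p=-0.0416, T=0.491, ωT=1.429105, cosh=2.207241, sinh=1.967718; start (x,ẋ)=(0.091900, -0.166000) → end (x,ẋ)=(0.140842, 0.398184)
phase 2: p=0.2927, T=0.397, ωT=1.155508, cosh=1.745267, sinh=1.430370; start (x,ẋ)=(0.140842, 0.398184) → end (x,ẋ)=(0.223349, 0.062718)
phase 3: p=0.6902, T=0.291, ωT=0.846985, cosh=1.380654, sinh=0.951948; start (x,ẋ)=(0.223349, 0.062718) → end (x,ẋ)=(0.066153, -1.206932)
phase 4: p=0.8551, T=0.412, ωT=1.199167, cosh=1.809399, sinh=1.507954; start (x,ẋ)=(0.066153, -1.206932) → end (x,ẋ)=(-1.197720, -5.646550)

1 0.4910 0.1408 0.3982
2 0.8880 0.2233 0.0627
3 1.1790 0.0662 -1.2069
4 1.5910 -1.1977 -5.6466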